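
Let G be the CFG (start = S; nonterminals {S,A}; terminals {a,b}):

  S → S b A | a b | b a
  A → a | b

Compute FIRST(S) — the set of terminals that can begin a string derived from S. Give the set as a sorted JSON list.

FIRST iteration:
[1]
  A via A→a: +{a}
  A via A→b: +{b}
  S via S→a b: +{a}
  S via S→b a: +{b}
  FIRST[S]={a,b}  FIRST[A]={a,b}
[2] (no change)
  FIRST[S]={a,b}  FIRST[A]={a,b}

FIRST(S) = ["a", "b"]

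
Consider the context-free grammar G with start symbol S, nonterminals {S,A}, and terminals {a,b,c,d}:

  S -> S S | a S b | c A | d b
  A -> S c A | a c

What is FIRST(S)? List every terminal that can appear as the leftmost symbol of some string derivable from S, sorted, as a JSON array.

FIRST iteration:
round 1:
  A via A→a c: +{a}
  S via S→a S b: +{a}
  S via S→c A: +{c}
  S via S→d b: +{d}
  FIRST[S]={a,c,d}  FIRST[A]={a}
round 2:
  A via A→S c A: +{c,d}
  FIRST[S]={a,c,d}  FIRST[A]={a,c,d}
round 3: (stable)
  FIRST[S]={a,c,d}  FIRST[A]={a,c,d}

FIRST(S) = ["a", "c", "d"]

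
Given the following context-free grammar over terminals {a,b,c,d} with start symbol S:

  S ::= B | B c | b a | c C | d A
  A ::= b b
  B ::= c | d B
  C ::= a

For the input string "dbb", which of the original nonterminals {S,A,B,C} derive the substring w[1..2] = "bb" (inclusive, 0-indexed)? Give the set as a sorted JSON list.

CNF form of G:
  S -> B T2 | T0 T3 | T1 A | T1 B | T2 C | c
  A -> T0 T0
  B -> T1 B | c
  C -> a
  T0 -> b
  T1 -> d
  T2 -> c
  T3 -> a

Fill CYK table bottom-up (cells [i..j] with 1 ≤ i ≤ j ≤ 2 only):
  [1..1]={T0}  "b"  orig:{}
  [2..2]={T0}  "b"  orig:{}
  [1..2]={A}  "bb"

Original NTs in T[1,2] deriving "bb": ["A"]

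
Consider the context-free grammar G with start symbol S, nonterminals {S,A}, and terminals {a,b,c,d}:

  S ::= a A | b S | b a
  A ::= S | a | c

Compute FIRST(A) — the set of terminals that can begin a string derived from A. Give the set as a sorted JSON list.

Compute FIRST by fixpoint:
[1]
  A via A→a: +{a}
  A via A→c: +{c}
  S via S→a A: +{a}
  S via S→b S: +{b}
  S: {a,b}  A: {a,c}
[2]
  A via A→S: +{b}
  S: {a,b}  A: {a,b,c}
[3] — fixpoint
  S: {a,b}  A: {a,b,c}

FIRST(A) = ["a", "b", "c"]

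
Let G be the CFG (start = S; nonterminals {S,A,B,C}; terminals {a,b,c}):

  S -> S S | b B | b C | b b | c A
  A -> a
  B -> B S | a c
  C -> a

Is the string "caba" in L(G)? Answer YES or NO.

CNF form of G:
  S -> S S | T1 A | T2 B | T2 C | T2 T2
  A -> a
  B -> B S | T0 T1
  C -> a
  T0 -> a
  T1 -> c
  T2 -> b

Fill CYK table bottom-up:
  [0..0]={T1}  "c"  orig:{}
  [1..1]={A,C,T0}  "a"  orig:{A,C}
  [2..2]={T2}  "b"  orig:{}
  [3..3]={A,C,T0}  "a"  orig:{A,C}
  [0..1]={S}  "ca"
  [1..2]=∅  "ab"
  [2..3]={S}  "ba"
  [0..2]=∅  "cab"
  [1..3]=∅  "aba"
  [0..3]={S}  "caba"

S ∈ T[0,3] ⇒ YES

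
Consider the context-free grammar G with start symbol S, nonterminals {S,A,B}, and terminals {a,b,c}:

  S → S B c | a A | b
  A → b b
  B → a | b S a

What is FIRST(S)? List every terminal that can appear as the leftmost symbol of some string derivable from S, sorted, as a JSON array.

Compute FIRST by fixpoint:
pass 1:
  A via A→b b: +{b}
  B via B→a: +{a}
  B via B→b S a: +{b}
  S via S→a A: +{a}
  S via S→b: +{b}
  S: {a,b}  A: {b}  B: {a,b}
pass 2: done
  S: {a,b}  A: {b}  B: {a,b}

FIRST(S) = ["a", "b"]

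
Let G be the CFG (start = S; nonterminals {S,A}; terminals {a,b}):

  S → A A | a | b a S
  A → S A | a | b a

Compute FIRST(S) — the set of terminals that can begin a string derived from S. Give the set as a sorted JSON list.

FIRST iteration:
round 1:
  A via A→a: +{a}
  A via A→b a: +{b}
  S via S→A A: +{a,b}
  S: {a,b}  A: {a,b}
round 2: (stable)
  S: {a,b}  A: {a,b}

FIRST(S) = ["a", "b"]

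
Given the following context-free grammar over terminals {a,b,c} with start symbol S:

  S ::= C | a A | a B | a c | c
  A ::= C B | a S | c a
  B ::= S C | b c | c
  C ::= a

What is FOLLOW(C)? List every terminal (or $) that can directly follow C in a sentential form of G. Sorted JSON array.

FIRST iteration:
iter 1:
  A via A→a S: +{a}
  A via A→c a: +{c}
  B via B→b c: +{b}
  B via B→c: +{c}
  C via C→a: +{a}
  S via S→C: +{a}
  S via S→c: +{c}
  S: {a,c}  A: {a,c}  B: {b,c}  C: {a}
iter 2:
  B via B→S C: +{a}
  S: {a,c}  A: {a,c}  B: {a,b,c}  C: {a}
iter 3: (stable)
  S: {a,c}  A: {a,c}  B: {a,b,c}  C: {a}

FOLLOW sets:
seed FOLLOW(S) with $
iter 1:
  A→C B: FOLLOW(C) ⊇ FIRST(B) = {a,b,c}; new: +{a,b,c}
  B→S C: FOLLOW(S) ⊇ FIRST(C) = {a}; new: +{a}
  S→C: FOLLOW(C) ⊇ FOLLOW(S) ⊇ {$,a}; new: +{$}
  S→a A: FOLLOW(A) ⊇ FOLLOW(S) ⊇ {$,a}; new: +{$,a}
  S→a B: FOLLOW(B) ⊇ FOLLOW(S) ⊇ {$,a}; new: +{$,a}
  S: {$,a}  A: {$,a}  B: {$,a}  C: {$,a,b,c}
iter 2: (no change)
  S: {$,a}  A: {$,a}  B: {$,a}  C: {$,a,b,c}

FOLLOW(C) = ["$", "a", "b", "c"]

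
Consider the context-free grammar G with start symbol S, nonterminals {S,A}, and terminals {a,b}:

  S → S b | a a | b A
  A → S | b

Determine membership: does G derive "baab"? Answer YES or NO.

CNF form of G:
  S -> S T0 | T0 A | T1 T1
  A -> S T0 | T0 A | T1 T1 | b
  T0 -> b
  T1 -> a

CYK table (by increasing span):
  T[0,0] 'b' = {A,T0}  orig:{A}
  T[1,1] 'a' = {T1}  orig:{}
  T[2,2] 'a' = {T1}  orig:{}
  T[3,3] 'b' = {A,T0}  orig:{A}
  T[0,1] 'ba' = ∅
  T[1,2] 'aa' = {A,S}
  T[2,3] 'ab' = ∅
  T[0,2] 'baa' = {A,S}
  T[1,3] 'aab' = {A,S}
  T[0,3] 'baab' = {A,S}

S ∈ T[0,3] ⇒ YES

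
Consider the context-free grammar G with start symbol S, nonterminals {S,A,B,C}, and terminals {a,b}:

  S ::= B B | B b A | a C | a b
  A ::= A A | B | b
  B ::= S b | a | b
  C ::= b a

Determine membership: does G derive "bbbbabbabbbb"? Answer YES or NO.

CNF form of G:
  S -> B B | B X2 | T1 C | T1 T0
  A -> A A | S T0 | a | b
  B -> S T0 | a | b
  C -> T0 T1
  T0 -> b
  T1 -> a
  X2 -> T0 A

CYK fill:
  cell(0,0) b: {A,B,T0}  orig:{A,B}
  cell(1,1) b: {A,B,T0}  orig:{A,B}
  cell(2,2) b: {A,B,T0}  orig:{A,B}
  cell(3,3) b: {A,B,T0}  orig:{A,B}
  cell(4,4) a: {A,B,T1}  orig:{A,B}
  cell(5,5) b: {A,B,T0}  orig:{A,B}
  cell(6,6) b: {A,B,T0}  orig:{A,B}
  cell(7,7) a: {A,B,T1}  orig:{A,B}
  cell(8,8) b: {A,B,T0}  orig:{A,B}
  cell(9,9) b: {A,B,T0}  orig:{A,B}
  cell(10,10) b: {A,B,T0}  orig:{A,B}
  cell(11,11) b: {A,B,T0}  orig:{A,B}
  cell(0,1) bb: {A,S,X2}  orig:{A,S}
  cell(1,2) bb: {A,S,X2}  orig:{A,S}
  cell(2,3) bb: {A,S,X2}  orig:{A,S}
  cell(3,4) ba: {A,C,S,X2}  orig:{A,C,S}
  cell(4,5) ab: {A,S}
  cell(5,6) bb: {A,S,X2}  orig:{A,S}
  cell(6,7) ba: {A,C,S,X2}  orig:{A,C,S}
  cell(7,8) ab: {A,S}
  cell(8,9) bb: {A,S,X2}  orig:{A,S}
  cell(9,10) bb: {A,S,X2}  orig:{A,S}
  cell(10,11) bb: {A,S,X2}  orig:{A,S}
  cell(0,2) bbb: {A,B,S,X2}  orig:{A,B,S}
  cell(1,3) bbb: {A,B,S,X2}  orig:{A,B,S}
  cell(2,4) bba: {A,S,X2}  orig:{A,S}
  cell(3,5) bab: {A,B,X2}  orig:{A,B}
  cell(4,6) abb: {A,B,S}
  cell(5,7) bba: {A,S,X2}  orig:{A,S}
  cell(6,8) bab: {A,B,X2}  orig:{A,B}
  cell(7,9) abb: {A,B,S}
  cell(8,10) bbb: {A,B,S,X2}  orig:{A,B,S}
  cell(9,11) bbb: {A,B,S,X2}  orig:{A,B,S}
  cell(0,3) bbbb: {A,B,S,X2}  orig:{A,B,S}
  cell(1,4) bbba: {A,S,X2}  orig:{A,S}
  cell(2,5) bbab: {A,B,S,X2}  orig:{A,B,S}
  cell(3,6) babb: {A,S,X2}  orig:{A,S}
  cell(4,7) abba: {A,S}
  cell(5,8) bbab: {A,B,S,X2}  orig:{A,B,S}
  cell(6,9) babb: {A,S,X2}  orig:{A,S}
  cell(7,10) abbb: {A,B,S}
  cell(8,11) bbbb: {A,B,S,X2}  orig:{A,B,S}
  cell(0,4) bbbba: {A,S,X2}  orig:{A,S}
  cell(1,5) bbbab: {A,B,S,X2}  orig:{A,B,S}
  cell(2,6) bbabb: {A,B,S,X2}  orig:{A,B,S}
  cell(3,7) babba: {A,S,X2}  orig:{A,S}
  cell(4,8) abbab: {A,B,S}
  cell(5,9) bbabb: {A,B,S,X2}  orig:{A,B,S}
  cell(6,10) babbb: {A,B,S,X2}  orig:{A,B,S}
  cell(7,11) abbbb: {A,B,S}
  cell(0,5) bbbbab: {A,B,S,X2}  orig:{A,B,S}
  cell(1,6) bbbabb: {A,B,S,X2}  orig:{A,B,S}
  cell(2,7) bbabba: {A,S,X2}  orig:{A,S}
  cell(3,8) babbab: {A,B,S,X2}  orig:{A,B,S}
  cell(4,9) abbabb: {A,B,S}
  cell(5,10) bbabbb: {A,B,S,X2}  orig:{A,B,S}
  cell(6,11) babbbb: {A,B,S,X2}  orig:{A,B,S}
  cell(0,6) bbbbabb: {A,B,S,X2}  orig:{A,B,S}
  cell(1,7) bbbabba: {A,S,X2}  orig:{A,S}
  cell(2,8) bbabbab: {A,B,S,X2}  orig:{A,B,S}
  cell(3,9) babbabb: {A,B,S,X2}  orig:{A,B,S}
  cell(4,10) abbabbb: {A,B,S}
  cell(5,11) bbabbbb: {A,B,S,X2}  orig:{A,B,S}
  cell(0,7) bbbbabba: {A,S,X2}  orig:{A,S}
  cell(1,8) bbbabbab: {A,B,S,X2}  orig:{A,B,S}
  cell(2,9) bbabbabb: {A,B,S,X2}  orig:{A,B,S}
  cell(3,10) babbabbb: {A,B,S,X2}  orig:{A,B,S}
  cell(4,11) abbabbbb: {A,B,S}
  cell(0,8) bbbbabbab: {A,B,S,X2}  orig:{A,B,S}
  cell(1,9) bbbabbabb: {A,B,S,X2}  orig:{A,B,S}
  cell(2,10) bbabbabbb: {A,B,S,X2}  orig:{A,B,S}
  cell(3,11) babbabbbb: {A,B,S,X2}  orig:{A,B,S}
  cell(0,9) bbbbabbabb: {A,B,S,X2}  orig:{A,B,S}
  cell(1,10) bbbabbabbb: {A,B,S,X2}  orig:{A,B,S}
  cell(2,11) bbabbabbbb: {A,B,S,X2}  orig:{A,B,S}
  cell(0,10) bbbbabbabbb: {A,B,S,X2}  orig:{A,B,S}
  cell(1,11) bbbabbabbbb: {A,B,S,X2}  orig:{A,B,S}
  cell(0,11) bbbbabbabbbb: {A,B,S,X2}  orig:{A,B,S}

S ∈ T[0,11] ⇒ YES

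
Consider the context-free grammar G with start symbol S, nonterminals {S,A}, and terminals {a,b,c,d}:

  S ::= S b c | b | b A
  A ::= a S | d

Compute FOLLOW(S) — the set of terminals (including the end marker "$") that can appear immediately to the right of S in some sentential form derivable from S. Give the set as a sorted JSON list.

FIRST iteration:
iter 1:
  A via A→a S: +{a}
  A via A→d: +{d}
  S via S→b: +{b}
  FIRST(S)={b}  FIRST(A)={a,d}
iter 2: done
  FIRST(S)={b}  FIRST(A)={a,d}

Compute FOLLOW by fixpoint:
FOLLOW(S) := {$}
iter 1:
  S→S b c: FOLLOW(S) ⊇ FIRST(b) = {b}; new: +{b}
  S→b A: FOLLOW(A) ⊇ FOLLOW(S) ⊇ {$,b}; new: +{$,b}
  FOLLOW[S]={$,b}  FOLLOW[A]={$,b}
iter 2: (stable)
  FOLLOW[S]={$,b}  FOLLOW[A]={$,b}

FOLLOW(S) = ["$", "b"]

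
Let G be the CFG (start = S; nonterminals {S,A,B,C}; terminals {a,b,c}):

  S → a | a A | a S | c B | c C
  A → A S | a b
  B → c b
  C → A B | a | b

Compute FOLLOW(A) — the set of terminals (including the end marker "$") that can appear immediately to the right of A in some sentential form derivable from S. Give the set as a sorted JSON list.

Compute FIRST by fixpoint:
[1]
  A via A→a b: +{a}
  B via B→c b: +{c}
  C via C→A B: +{a}
  C via C→b: +{b}
  S via S→a: +{a}
  S via S→c B: +{c}
  FIRST(S)={a,c}  FIRST(A)={a}  FIRST(B)={c}  FIRST(C)={a,b}
[2] — fixpoint
  FIRST(S)={a,c}  FIRST(A)={a}  FIRST(B)={c}  FIRST(C)={a,b}

FOLLOW sets:
seed FOLLOW(S) with $
round 1:
  A→A S: FOLLOW(A) ⊇ FIRST(S) = {a,c}; new: +{a,c}
  A→A S: FOLLOW(S) ⊇ FOLLOW(A) ⊇ {a,c}; new: +{a,c}
  S→a A: FOLLOW(A) ⊇ FOLLOW(S) ⊇ {$,a,c}; new: +{$}
  S→c B: FOLLOW(B) ⊇ FOLLOW(S) ⊇ {$,a,c}; new: +{$,a,c}
  S→c C: FOLLOW(C) ⊇ FOLLOW(S) ⊇ {$,a,c}; new: +{$,a,c}
  FOLLOW(S)={$,a,c}  FOLLOW(A)={$,a,c}  FOLLOW(B)={$,a,c}  FOLLOW(C)={$,a,c}
round 2: (no change)
  FOLLOW(S)={$,a,c}  FOLLOW(A)={$,a,c}  FOLLOW(B)={$,a,c}  FOLLOW(C)={$,a,c}

FOLLOW(A) = ["$", "a", "c"]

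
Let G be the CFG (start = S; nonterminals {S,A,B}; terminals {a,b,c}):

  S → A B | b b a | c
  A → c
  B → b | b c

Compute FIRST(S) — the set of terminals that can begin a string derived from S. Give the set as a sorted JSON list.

Compute FIRST by fixpoint:
iter 1:
  A via A→c: +{c}
  B via B→b: +{b}
  S via S→A B: +{c}
  S via S→b b a: +{b}
  FIRST[S]={b,c}  FIRST[A]={c}  FIRST[B]={b}
iter 2: done
  FIRST[S]={b,c}  FIRST[A]={c}  FIRST[B]={b}

FIRST(S) = ["b", "c"]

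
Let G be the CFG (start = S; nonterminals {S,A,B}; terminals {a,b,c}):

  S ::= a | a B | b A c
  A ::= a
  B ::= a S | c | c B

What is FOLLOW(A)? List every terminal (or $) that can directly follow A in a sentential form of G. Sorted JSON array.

FIRST iteration:
[1]
  A via A→a: +{a}
  B via B→a S: +{a}
  B via B→c: +{c}
  S via S→a: +{a}
  S via S→b A c: +{b}
  FIRST(S)={a,b}  FIRST(A)={a}  FIRST(B)={a,c}
[2] (no change)
  FIRST(S)={a,b}  FIRST(A)={a}  FIRST(B)={a,c}

FOLLOW iteration:
seed FOLLOW(S) with $
round 1:
  S→a B: FOLLOW(B) ⊇ FOLLOW(S) ⊇ {$}; new: +{$}
  S→b A c: FOLLOW(A) ⊇ FIRST(c) = {c}; new: +{c}
  FOLLOW[S]={$}  FOLLOW[A]={c}  FOLLOW[B]={$}
round 2: done
  FOLLOW[S]={$}  FOLLOW[A]={c}  FOLLOW[B]={$}

FOLLOW(A) = ["c"]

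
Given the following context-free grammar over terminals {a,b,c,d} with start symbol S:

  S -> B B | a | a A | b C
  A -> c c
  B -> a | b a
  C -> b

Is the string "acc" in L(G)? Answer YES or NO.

CNF form of G:
  S -> B B | T1 C | T2 A | a
  A -> T0 T0
  B -> T1 T2 | a
  C -> b
  T0 -> c
  T1 -> b
  T2 -> a

CYK table (by increasing span):
  [0..0]={B,S,T2}  "a"  orig:{B,S}
  [1..1]={T0}  "c"  orig:{}
  [2..2]={T0}  "c"  orig:{}
  [0..1]=∅  "ac"
  [1..2]={A}  "cc"
  [0..2]={S}  "acc"

S ∈ T[0,2] ⇒ YES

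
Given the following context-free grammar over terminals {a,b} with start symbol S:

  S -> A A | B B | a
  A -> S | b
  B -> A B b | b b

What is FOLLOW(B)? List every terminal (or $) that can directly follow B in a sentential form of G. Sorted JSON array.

FIRST sets, iterate to fixpoint:
pass 1:
  A via A→b: +{b}
  B via B→A B b: +{b}
  S via S→A A: +{b}
  S via S→a: +{a}
  FIRST[S]={a,b}  FIRST[A]={b}  FIRST[B]={b}
pass 2:
  A via A→S: +{a}
  B via B→A B b: +{a}
  FIRST[S]={a,b}  FIRST[A]={a,b}  FIRST[B]={a,b}
pass 3: — fixpoint
  FIRST[S]={a,b}  FIRST[A]={a,b}  FIRST[B]={a,b}

Compute FOLLOW by fixpoint:
initialize: $ ∈ FOLLOW(S)
[1]
  B→A B b: FOLLOW(A) ⊇ FIRST(B) = {a,b}; new: +{a,b}
  B→A B b: FOLLOW(B) ⊇ FIRST(b) = {b}; new: +{b}
  S→A A: FOLLOW(A) ⊇ FOLLOW(S) ⊇ {$}; new: +{$}
  S→B B: FOLLOW(B) ⊇ FIRST(B) = {a,b}; new: +{a}
  S→B B: FOLLOW(B) ⊇ FOLLOW(S) ⊇ {$}; new: +{$}
  FOLLOW(S)={$}  FOLLOW(A)={$,a,b}  FOLLOW(B)={$,a,b}
[2]
  A→S: FOLLOW(S) ⊇ FOLLOW(A) ⊇ {$,a,b}; new: +{a,b}
  FOLLOW(S)={$,a,b}  FOLLOW(A)={$,a,b}  FOLLOW(B)={$,a,b}
[3] (no change)
  FOLLOW(S)={$,a,b}  FOLLOW(A)={$,a,b}  FOLLOW(B)={$,a,b}

FOLLOW(B) = ["$", "a", "b"]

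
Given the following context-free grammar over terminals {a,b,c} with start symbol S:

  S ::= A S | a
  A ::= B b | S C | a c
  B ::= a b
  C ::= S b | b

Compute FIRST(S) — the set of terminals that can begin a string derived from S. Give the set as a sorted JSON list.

FIRST iteration:
[1]
  A via A→a c: +{a}
  B via B→a b: +{a}
  C via C→b: +{b}
  S via S→A S: +{a}
  FIRST(S)={a}  FIRST(A)={a}  FIRST(B)={a}  FIRST(C)={b}
[2]
  C via C→S b: +{a}
  FIRST(S)={a}  FIRST(A)={a}  FIRST(B)={a}  FIRST(C)={a,b}
[3] (stable)
  FIRST(S)={a}  FIRST(A)={a}  FIRST(B)={a}  FIRST(C)={a,b}

FIRST(S) = ["a"]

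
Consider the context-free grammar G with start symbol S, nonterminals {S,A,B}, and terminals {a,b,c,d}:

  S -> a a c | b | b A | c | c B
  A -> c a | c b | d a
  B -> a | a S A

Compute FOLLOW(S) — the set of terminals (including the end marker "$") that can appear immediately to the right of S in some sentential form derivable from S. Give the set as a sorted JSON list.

Compute FIRST by fixpoint:
round 1:
  A via A→c a: +{c}
  A via A→d a: +{d}
  B via B→a: +{a}
  S via S→a a c: +{a}
  S via S→b: +{b}
  S via S→c: +{c}
  FIRST(S)={a,b,c}  FIRST(A)={c,d}  FIRST(B)={a}
round 2: (no change)
  FIRST(S)={a,b,c}  FIRST(A)={c,d}  FIRST(B)={a}

FOLLOW sets:
initialize: $ ∈ FOLLOW(S)
[1]
  B→a S A: FOLLOW(S) ⊇ FIRST(A) = {c,d}; new: +{c,d}
  S→b A: FOLLOW(A) ⊇ FOLLOW(S) ⊇ {$,c,d}; new: +{$,c,d}
  S→c B: FOLLOW(B) ⊇ FOLLOW(S) ⊇ {$,c,d}; new: +{$,c,d}
  FOLLOW(S)={$,c,d}  FOLLOW(A)={$,c,d}  FOLLOW(B)={$,c,d}
[2] (stable)
  FOLLOW(S)={$,c,d}  FOLLOW(A)={$,c,d}  FOLLOW(B)={$,c,d}

FOLLOW(S) = ["$", "c", "d"]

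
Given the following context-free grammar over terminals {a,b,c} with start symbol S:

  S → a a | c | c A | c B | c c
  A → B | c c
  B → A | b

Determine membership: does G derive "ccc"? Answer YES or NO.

Convert to CNF:
  S -> T0 A | T0 B | T0 T0 | T1 T1 | c
  A -> T0 T0 | b
  B -> T0 T0 | b
  T0 -> c
  T1 -> a

CYK table (by increasing span):
  T[0,0] 'c' = {S,T0}  orig:{S}
  T[1,1] 'c' = {S,T0}  orig:{S}
  T[2,2] 'c' = {S,T0}  orig:{S}
  T[0,1] 'cc' = {A,B,S}
  T[1,2] 'cc' = {A,B,S}
  T[0,2] 'ccc' = {S}

S ∈ T[0,2] ⇒ YES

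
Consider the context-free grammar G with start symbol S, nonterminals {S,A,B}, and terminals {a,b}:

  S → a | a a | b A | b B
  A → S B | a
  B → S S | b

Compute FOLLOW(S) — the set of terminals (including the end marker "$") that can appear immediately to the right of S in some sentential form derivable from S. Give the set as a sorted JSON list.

FIRST sets, iterate to fixpoint:
pass 1:
  A via A→a: +{a}
  B via B→b: +{b}
  S via S→a: +{a}
  S via S→b A: +{b}
  FIRST[S]={a,b}  FIRST[A]={a}  FIRST[B]={b}
pass 2:
  A via A→S B: +{b}
  B via B→S S: +{a}
  FIRST[S]={a,b}  FIRST[A]={a,b}  FIRST[B]={a,b}
pass 3: (stable)
  FIRST[S]={a,b}  FIRST[A]={a,b}  FIRST[B]={a,b}

Compute FOLLOW by fixpoint:
FOLLOW(S) := {$}
[1]
  A→S B: FOLLOW(S) ⊇ FIRST(B) = {a,b}; new: +{a,b}
  S→b A: FOLLOW(A) ⊇ FOLLOW(S) ⊇ {$,a,b}; new: +{$,a,b}
  S→b B: FOLLOW(B) ⊇ FOLLOW(S) ⊇ {$,a,b}; new: +{$,a,b}
  FOLLOW[S]={$,a,b}  FOLLOW[A]={$,a,b}  FOLLOW[B]={$,a,b}
[2] — fixpoint
  FOLLOW[S]={$,a,b}  FOLLOW[A]={$,a,b}  FOLLOW[B]={$,a,b}

FOLLOW(S) = ["$", "a", "b"]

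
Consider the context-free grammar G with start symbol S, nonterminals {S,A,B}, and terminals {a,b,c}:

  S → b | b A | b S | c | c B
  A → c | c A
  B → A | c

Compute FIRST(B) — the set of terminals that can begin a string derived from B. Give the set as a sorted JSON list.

FIRST sets, iterate to fixpoint:
[1]
  A via A→c: +{c}
  B via B→A: +{c}
  S via S→b: +{b}
  S via S→c: +{c}
  FIRST(S)={b,c}  FIRST(A)={c}  FIRST(B)={c}
[2] (no change)
  FIRST(S)={b,c}  FIRST(A)={c}  FIRST(B)={c}

FIRST(B) = ["c"]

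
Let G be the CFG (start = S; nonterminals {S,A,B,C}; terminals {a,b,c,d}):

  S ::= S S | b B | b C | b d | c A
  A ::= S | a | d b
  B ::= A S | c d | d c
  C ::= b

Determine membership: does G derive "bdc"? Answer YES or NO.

CNF form of G:
  S -> S S | T0 B | T0 C | T0 T1 | T2 A
  A -> S S | T0 B | T0 C | T0 T1 | T1 T0 | T2 A | a
  B -> A S | T1 T2 | T2 T1
  C -> b
  T0 -> b
  T1 -> d
  T2 -> c

Fill CYK table bottom-up:
  T[0,0] 'b' = {C,T0}  orig:{C}
  T[1,1] 'd' = {T1}  orig:{}
  T[2,2] 'c' = {T2}  orig:{}
  T[0,1] 'bd' = {A,S}
  T[1,2] 'dc' = {B}
  T[0,2] 'bdc' = {A,S}

S ∈ T[0,2] ⇒ YES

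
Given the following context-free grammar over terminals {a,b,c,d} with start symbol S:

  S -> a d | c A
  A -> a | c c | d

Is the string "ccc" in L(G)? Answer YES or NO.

CNF form of G:
  S -> T0 A | T1 T2
  A -> T0 T0 | a | d
  T0 -> c
  T1 -> a
  T2 -> d

CYK fill:
  cell(0,0) c: {T0}  orig:{}
  cell(1,1) c: {T0}  orig:{}
  cell(2,2) c: {T0}  orig:{}
  cell(0,1) cc: {A}
  cell(1,2) cc: {A}
  cell(0,2) ccc: {S}

S ∈ T[0,2] ⇒ YES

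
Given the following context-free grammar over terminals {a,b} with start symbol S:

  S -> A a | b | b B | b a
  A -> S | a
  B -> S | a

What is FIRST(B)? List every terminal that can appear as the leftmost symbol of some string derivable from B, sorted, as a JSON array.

FIRST iteration:
pass 1:
  A via A→a: +{a}
  B via B→a: +{a}
  S via S→A a: +{a}
  S via S→b: +{b}
  FIRST[S]={a,b}  FIRST[A]={a}  FIRST[B]={a}
pass 2:
  A via A→S: +{b}
  B via B→S: +{b}
  FIRST[S]={a,b}  FIRST[A]={a,b}  FIRST[B]={a,b}
pass 3: (stable)
  FIRST[S]={a,b}  FIRST[A]={a,b}  FIRST[B]={a,b}

FIRST(B) = ["a", "b"]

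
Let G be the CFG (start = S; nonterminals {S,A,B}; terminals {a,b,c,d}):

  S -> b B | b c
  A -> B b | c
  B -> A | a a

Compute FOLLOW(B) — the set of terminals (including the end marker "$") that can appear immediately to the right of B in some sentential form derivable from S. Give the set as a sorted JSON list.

Compute FIRST by fixpoint:
[1]
  A via A→c: +{c}
  B via B→A: +{c}
  B via B→a a: +{a}
  S via S→b B: +{b}
  S: {b}  A: {c}  B: {a,c}
[2]
  A via A→B b: +{a}
  S: {b}  A: {a,c}  B: {a,c}
[3] (stable)
  S: {b}  A: {a,c}  B: {a,c}

Compute FOLLOW by fixpoint:
initialize: $ ∈ FOLLOW(S)
iter 1:
  A→B b: FOLLOW(B) ⊇ FIRST(b) = {b}; new: +{b}
  B→A: FOLLOW(A) ⊇ FOLLOW(B) ⊇ {b}; new: +{b}
  S→b B: FOLLOW(B) ⊇ FOLLOW(S) ⊇ {$}; new: +{$}
  S: {$}  A: {b}  B: {$,b}
iter 2:
  B→A: FOLLOW(A) ⊇ FOLLOW(B) ⊇ {$,b}; new: +{$}
  S: {$}  A: {$,b}  B: {$,b}
iter 3: done
  S: {$}  A: {$,b}  B: {$,b}

FOLLOW(B) = ["$", "b"]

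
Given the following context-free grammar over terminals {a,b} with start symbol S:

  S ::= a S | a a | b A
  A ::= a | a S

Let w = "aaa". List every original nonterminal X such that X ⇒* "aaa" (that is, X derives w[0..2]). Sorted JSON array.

Convert to CNF:
  S -> T0 S | T0 T0 | T1 A
  A -> T0 S | a
  T0 -> a
  T1 -> b

CYK table (by increasing span) — only the sub-triangle for w[0..2]:
  T[0,0] 'a' = {A,T0}  orig:{A}
  T[1,1] 'a' = {A,T0}  orig:{A}
  T[2,2] 'a' = {A,T0}  orig:{A}
  T[0,1] 'aa' = {S}
  T[1,2] 'aa' = {S}
  T[0,2] 'aaa' = {A,S}

Original NTs in T[0,2] deriving "aaa": ["A", "S"]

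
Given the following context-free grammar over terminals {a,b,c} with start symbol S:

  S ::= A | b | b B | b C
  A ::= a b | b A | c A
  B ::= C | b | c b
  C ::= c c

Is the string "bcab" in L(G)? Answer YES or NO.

CNF form of G:
  S -> T0 T1 | T1 A | T1 B | T1 C | T2 A | b
  A -> T0 T1 | T1 A | T2 A
  B -> T2 T1 | T2 T2 | b
  C -> T2 T2
  T0 -> a
  T1 -> b
  T2 -> c

Fill CYK table bottom-up:
  cell(0,0) b: {B,S,T1}  orig:{B,S}
  cell(1,1) c: {T2}  orig:{}
  cell(2,2) a: {T0}  orig:{}
  cell(3,3) b: {B,S,T1}  orig:{B,S}
  cell(0,1) bc: ∅
  cell(1,2) ca: ∅
  cell(2,3) ab: {A,S}
  cell(0,2) bca: ∅
  cell(1,3) cab: {A,S}
  cell(0,3) bcab: {A,S}

S ∈ T[0,3] ⇒ YES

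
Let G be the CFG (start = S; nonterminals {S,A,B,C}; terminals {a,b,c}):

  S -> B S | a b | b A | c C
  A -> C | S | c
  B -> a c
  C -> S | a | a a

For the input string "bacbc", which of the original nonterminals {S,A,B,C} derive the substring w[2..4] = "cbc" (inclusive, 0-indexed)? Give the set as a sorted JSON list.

CNF form of G:
  S -> B S | T0 T1 | T1 A | T2 C
  A -> B S | T0 T0 | T0 T1 | T1 A | T2 C | a | c
  B -> T0 T2
  C -> B S | T0 T0 | T0 T1 | T1 A | T2 C | a
  T0 -> a
  T1 -> b
  T2 -> c

Fill CYK table bottom-up, restricted to cells inside w[2..4]:
  cell(2,2) c: {A,T2}  orig:{A}
  cell(3,3) b: {T1}  orig:{}
  cell(4,4) c: {A,T2}  orig:{A}
  cell(2,3) cb: ∅
  cell(3,4) bc: {A,C,S}
  cell(2,4) cbc: {A,C,S}

Original NTs in T[2,4] deriving "cbc": ["A", "C", "S"]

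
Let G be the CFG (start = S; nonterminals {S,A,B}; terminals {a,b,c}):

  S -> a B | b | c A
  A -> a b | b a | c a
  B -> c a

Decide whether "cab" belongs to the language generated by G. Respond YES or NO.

Convert to CNF:
  S -> T0 B | T2 A | b
  A -> T0 T1 | T1 T0 | T2 T0
  B -> T2 T0
  T0 -> a
  T1 -> b
  T2 -> c

CYK table (by increasing span):
  T[0,0] 'c' = {T2}  orig:{}
  T[1,1] 'a' = {T0}  orig:{}
  T[2,2] 'b' = {S,T1}  orig:{S}
  T[0,1] 'ca' = {A,B}
  T[1,2] 'ab' = {A}
  T[0,2] 'cab' = {S}

S ∈ T[0,2] ⇒ YES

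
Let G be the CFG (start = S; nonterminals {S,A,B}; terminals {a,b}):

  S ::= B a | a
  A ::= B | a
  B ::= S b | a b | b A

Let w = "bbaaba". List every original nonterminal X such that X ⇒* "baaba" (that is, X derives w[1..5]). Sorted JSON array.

CNF form of G:
  S -> B T1 | a
  A -> S T0 | T0 A | T1 T0 | a
  B -> S T0 | T0 A | T1 T0
  T0 -> b
  T1 -> a

CYK table (by increasing span) (cells [i..j] with 1 ≤ i ≤ j ≤ 5 only):
  T[1,1] 'b' = {T0}  orig:{}
  T[2,2] 'a' = {A,S,T1}  orig:{A,S}
  T[3,3] 'a' = {A,S,T1}  orig:{A,S}
  T[4,4] 'b' = {T0}  orig:{}
  T[5,5] 'a' = {A,S,T1}  orig:{A,S}
  T[1,2] 'ba' = {A,B}
  T[2,3] 'aa' = ∅
  T[3,4] 'ab' = {A,B}
  T[4,5] 'ba' = {A,B}
  T[1,3] 'baa' = {S}
  T[2,4] 'aab' = ∅
  T[3,5] 'aba' = {S}
  T[1,4] 'baab' = {A,B}
  T[2,5] 'aaba' = ∅
  T[1,5] 'baaba' = {S}

Original NTs in T[1,5] deriving "baaba": ["S"]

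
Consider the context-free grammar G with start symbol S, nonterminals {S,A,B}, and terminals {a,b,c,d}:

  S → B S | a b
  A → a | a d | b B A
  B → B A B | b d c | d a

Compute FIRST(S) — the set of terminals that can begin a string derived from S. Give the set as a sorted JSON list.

FIRST sets, iterate to fixpoint:
round 1:
  A via A→a: +{a}
  A via A→b B A: +{b}
  B via B→b d c: +{b}
  B via B→d a: +{d}
  S via S→B S: +{b,d}
  S via S→a b: +{a}
  FIRST[S]={a,b,d}  FIRST[A]={a,b}  FIRST[B]={b,d}
round 2: done
  FIRST[S]={a,b,d}  FIRST[A]={a,b}  FIRST[B]={b,d}

FIRST(S) = ["a", "b", "d"]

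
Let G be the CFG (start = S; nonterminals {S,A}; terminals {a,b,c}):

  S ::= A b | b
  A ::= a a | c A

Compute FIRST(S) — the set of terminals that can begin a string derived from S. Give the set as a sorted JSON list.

FIRST sets, iterate to fixpoint:
[1]
  A via A→a a: +{a}
  A via A→c A: +{c}
  S via S→A b: +{a,c}
  S via S→b: +{b}
  FIRST(S)={a,b,c}  FIRST(A)={a,c}
[2] — fixpoint
  FIRST(S)={a,b,c}  FIRST(A)={a,c}

FIRST(S) = ["a", "b", "c"]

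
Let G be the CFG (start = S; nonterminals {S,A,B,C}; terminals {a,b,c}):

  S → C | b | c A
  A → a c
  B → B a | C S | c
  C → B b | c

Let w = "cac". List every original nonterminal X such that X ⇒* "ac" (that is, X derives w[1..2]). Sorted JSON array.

Convert to CNF:
  S -> B T2 | T1 A | b | c
  A -> T0 T1
  B -> B T0 | C S | c
  C -> B T2 | c
  T0 -> a
  T1 -> c
  T2 -> b

Fill CYK table bottom-up — only the sub-triangle for w[1..2]:
  T[1,1] 'a' = {T0}  orig:{}
  T[2,2] 'c' = {B,C,S,T1}  orig:{B,C,S}
  T[1,2] 'ac' = {A}

Original NTs in T[1,2] deriving "ac": ["A"]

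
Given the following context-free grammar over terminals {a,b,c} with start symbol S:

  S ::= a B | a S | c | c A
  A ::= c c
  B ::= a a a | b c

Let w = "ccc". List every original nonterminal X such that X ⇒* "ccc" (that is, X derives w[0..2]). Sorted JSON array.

Convert to CNF:
  S -> T0 A | T1 B | T1 S | c
  A -> T0 T0
  B -> T1 X3 | T2 T0
  T0 -> c
  T1 -> a
  T2 -> b
  X3 -> T1 T1

Fill CYK table bottom-up (cells [i..j] with 0 ≤ i ≤ j ≤ 2 only):
  T[0,0] 'c' = {S,T0}  orig:{S}
  T[1,1] 'c' = {S,T0}  orig:{S}
  T[2,2] 'c' = {S,T0}  orig:{S}
  T[0,1] 'cc' = {A}
  T[1,2] 'cc' = {A}
  T[0,2] 'ccc' = {S}

Original NTs in T[0,2] deriving "ccc": ["S"]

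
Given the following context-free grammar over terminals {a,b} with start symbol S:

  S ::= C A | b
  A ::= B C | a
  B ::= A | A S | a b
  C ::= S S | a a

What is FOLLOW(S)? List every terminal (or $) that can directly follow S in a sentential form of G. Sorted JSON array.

FIRST sets, iterate to fixpoint:
[1]
  A via A→a: +{a}
  B via B→A: +{a}
  C via C→a a: +{a}
  S via S→C A: +{a}
  S via S→b: +{b}
  FIRST(S)={a,b}  FIRST(A)={a}  FIRST(B)={a}  FIRST(C)={a}
[2]
  C via C→S S: +{b}
  FIRST(S)={a,b}  FIRST(A)={a}  FIRST(B)={a}  FIRST(C)={a,b}
[3] — fixpoint
  FIRST(S)={a,b}  FIRST(A)={a}  FIRST(B)={a}  FIRST(C)={a,b}

FOLLOW sets:
initialize: $ ∈ FOLLOW(S)
[1]
  A→B C: FOLLOW(B) ⊇ FIRST(C) = {a,b}; new: +{a,b}
  B→A: FOLLOW(A) ⊇ FOLLOW(B) ⊇ {a,b}; new: +{a,b}
  B→A S: FOLLOW(S) ⊇ FOLLOW(B) ⊇ {a,b}; new: +{a,b}
  S→C A: FOLLOW(C) ⊇ FIRST(A) = {a}; new: +{a}
  S→C A: FOLLOW(A) ⊇ FOLLOW(S) ⊇ {$,a,b}; new: +{$}
  FOLLOW(S)={$,a,b}  FOLLOW(A)={$,a,b}  FOLLOW(B)={a,b}  FOLLOW(C)={a}
[2]
  A→B C: FOLLOW(C) ⊇ FOLLOW(A) ⊇ {$,a,b}; new: +{$,b}
  FOLLOW(S)={$,a,b}  FOLLOW(A)={$,a,b}  FOLLOW(B)={a,b}  FOLLOW(C)={$,a,b}
[3] done
  FOLLOW(S)={$,a,b}  FOLLOW(A)={$,a,b}  FOLLOW(B)={a,b}  FOLLOW(C)={$,a,b}

FOLLOW(S) = ["$", "a", "b"]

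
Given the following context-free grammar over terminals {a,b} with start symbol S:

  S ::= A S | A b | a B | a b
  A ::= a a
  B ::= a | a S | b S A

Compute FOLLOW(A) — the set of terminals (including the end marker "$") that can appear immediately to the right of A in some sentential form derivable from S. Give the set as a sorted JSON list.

FIRST iteration:
iter 1:
  A via A→a a: +{a}
  B via B→a: +{a}
  B via B→b S A: +{b}
  S via S→A S: +{a}
  FIRST[S]={a}  FIRST[A]={a}  FIRST[B]={a,b}
iter 2: — fixpoint
  FIRST[S]={a}  FIRST[A]={a}  FIRST[B]={a,b}

Compute FOLLOW by fixpoint:
initialize: $ ∈ FOLLOW(S)
pass 1:
  B→b S A: FOLLOW(S) ⊇ FIRST(A) = {a}; new: +{a}
  S→A S: FOLLOW(A) ⊇ FIRST(S) = {a}; new: +{a}
  S→A b: FOLLOW(A) ⊇ FIRST(b) = {b}; new: +{b}
  S→a B: FOLLOW(B) ⊇ FOLLOW(S) ⊇ {$,a}; new: +{$,a}
  FOLLOW[S]={$,a}  FOLLOW[A]={a,b}  FOLLOW[B]={$,a}
pass 2:
  B→b S A: FOLLOW(A) ⊇ FOLLOW(B) ⊇ {$,a}; new: +{$}
  FOLLOW[S]={$,a}  FOLLOW[A]={$,a,b}  FOLLOW[B]={$,a}
pass 3: (stable)
  FOLLOW[S]={$,a}  FOLLOW[A]={$,a,b}  FOLLOW[B]={$,a}

FOLLOW(A) = ["$", "a", "b"]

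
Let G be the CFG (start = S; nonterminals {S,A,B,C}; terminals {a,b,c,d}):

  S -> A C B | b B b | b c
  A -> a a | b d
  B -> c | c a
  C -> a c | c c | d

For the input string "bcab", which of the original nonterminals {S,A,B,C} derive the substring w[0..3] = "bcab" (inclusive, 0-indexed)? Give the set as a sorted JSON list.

CNF form of G:
  S -> A X4 | T1 T3 | T1 X5
  A -> T0 T0 | T1 T2
  B -> T3 T0 | c
  C -> T0 T3 | T3 T3 | d
  T0 -> a
  T1 -> b
  T2 -> d
  T3 -> c
  X4 -> C B
  X5 -> B T1

Fill CYK table bottom-up — only the sub-triangle for w[0..3]:
  T[0,0] 'b' = {T1}  orig:{}
  T[1,1] 'c' = {B,T3}  orig:{B}
  T[2,2] 'a' = {T0}  orig:{}
  T[3,3] 'b' = {T1}  orig:{}
  T[0,1] 'bc' = {S}
  T[1,2] 'ca' = {B}
  T[2,3] 'ab' = ∅
  T[0,2] 'bca' = ∅
  T[1,3] 'cab' = {X5}  orig:{}
  T[0,3] 'bcab' = {S}

Original NTs in T[0,3] deriving "bcab": ["S"]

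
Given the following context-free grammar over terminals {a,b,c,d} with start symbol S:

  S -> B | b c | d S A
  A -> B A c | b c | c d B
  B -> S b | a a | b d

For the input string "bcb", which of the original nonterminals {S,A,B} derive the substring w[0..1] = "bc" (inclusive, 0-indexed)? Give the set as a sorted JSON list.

Convert to CNF:
  S -> S T1 | T1 T0 | T1 T2 | T2 X6 | T3 T3
  A -> B X4 | T0 X5 | T1 T0
  B -> S T1 | T1 T2 | T3 T3
  T0 -> c
  T1 -> b
  T2 -> d
  T3 -> a
  X4 -> A T0
  X5 -> T2 B
  X6 -> S A

Fill CYK table bottom-up (cells [i..j] with 0 ≤ i ≤ j ≤ 1 only):
  T[0,0] 'b' = {T1}  orig:{}
  T[1,1] 'c' = {T0}  orig:{}
  T[0,1] 'bc' = {A,S}

Original NTs in T[0,1] deriving "bc": ["A", "S"]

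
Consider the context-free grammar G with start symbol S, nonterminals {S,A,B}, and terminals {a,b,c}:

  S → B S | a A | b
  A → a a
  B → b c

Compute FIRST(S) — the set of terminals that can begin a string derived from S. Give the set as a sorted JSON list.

FIRST sets, iterate to fixpoint:
round 1:
  A via A→a a: +{a}
  B via B→b c: +{b}
  S via S→B S: +{b}
  S via S→a A: +{a}
  FIRST[S]={a,b}  FIRST[A]={a}  FIRST[B]={b}
round 2: (no change)
  FIRST[S]={a,b}  FIRST[A]={a}  FIRST[B]={b}

FIRST(S) = ["a", "b"]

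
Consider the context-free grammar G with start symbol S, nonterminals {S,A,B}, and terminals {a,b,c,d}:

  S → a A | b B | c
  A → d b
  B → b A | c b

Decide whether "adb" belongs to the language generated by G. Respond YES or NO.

CNF form of G:
  S -> T1 B | T3 A | c
  A -> T0 T1
  B -> T1 A | T2 T1
  T0 -> d
  T1 -> b
  T2 -> c
  T3 -> a

CYK table (by increasing span):
  cell(0,0) a: {T3}  orig:{}
  cell(1,1) d: {T0}  orig:{}
  cell(2,2) b: {T1}  orig:{}
  cell(0,1) ad: ∅
  cell(1,2) db: {A}
  cell(0,2) adb: {S}

S ∈ T[0,2] ⇒ YES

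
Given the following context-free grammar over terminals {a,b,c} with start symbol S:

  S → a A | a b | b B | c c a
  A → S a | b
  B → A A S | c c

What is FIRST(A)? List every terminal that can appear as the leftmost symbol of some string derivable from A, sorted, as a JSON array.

Compute FIRST by fixpoint:
round 1:
  A via A→b: +{b}
  B via B→A A S: +{b}
  B via B→c c: +{c}
  S via S→a A: +{a}
  S via S→b B: +{b}
  S via S→c c a: +{c}
  FIRST(S)={a,b,c}  FIRST(A)={b}  FIRST(B)={b,c}
round 2:
  A via A→S a: +{a,c}
  B via B→A A S: +{a}
  FIRST(S)={a,b,c}  FIRST(A)={a,b,c}  FIRST(B)={a,b,c}
round 3: done
  FIRST(S)={a,b,c}  FIRST(A)={a,b,c}  FIRST(B)={a,b,c}

FIRST(A) = ["a", "b", "c"]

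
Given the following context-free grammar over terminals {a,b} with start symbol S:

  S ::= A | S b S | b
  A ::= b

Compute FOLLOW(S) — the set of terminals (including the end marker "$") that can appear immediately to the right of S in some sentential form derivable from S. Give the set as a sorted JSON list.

Compute FIRST by fixpoint:
iter 1:
  A via A→b: +{b}
  S via S→A: +{b}
  FIRST(S)={b}  FIRST(A)={b}
iter 2: (no change)
  FIRST(S)={b}  FIRST(A)={b}

FOLLOW iteration:
seed FOLLOW(S) with $
pass 1:
  S→A: FOLLOW(A) ⊇ FOLLOW(S) ⊇ {$}; new: +{$}
  S→S b S: FOLLOW(S) ⊇ FIRST(b) = {b}; new: +{b}
  FOLLOW[S]={$,b}  FOLLOW[A]={$}
pass 2:
  S→A: FOLLOW(A) ⊇ FOLLOW(S) ⊇ {$,b}; new: +{b}
  FOLLOW[S]={$,b}  FOLLOW[A]={$,b}
pass 3: done
  FOLLOW[S]={$,b}  FOLLOW[A]={$,b}

FOLLOW(S) = ["$", "b"]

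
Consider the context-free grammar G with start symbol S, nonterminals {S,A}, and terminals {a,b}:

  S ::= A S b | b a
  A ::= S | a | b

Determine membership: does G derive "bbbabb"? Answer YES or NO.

CNF form of G:
  S -> A X3 | T0 T1
  A -> A X2 | T0 T1 | a | b
  T0 -> b
  T1 -> a
  X2 -> S T0
  X3 -> S T0

Fill CYK table bottom-up:
  T[0,0] 'b' = {A,T0}  orig:{A}
  T[1,1] 'b' = {A,T0}  orig:{A}
  T[2,2] 'b' = {A,T0}  orig:{A}
  T[3,3] 'a' = {A,T1}  orig:{A}
  T[4,4] 'b' = {A,T0}  orig:{A}
  T[5,5] 'b' = {A,T0}  orig:{A}
  T[0,1] 'bb' = ∅
  T[1,2] 'bb' = ∅
  T[2,3] 'ba' = {A,S}
  T[3,4] 'ab' = ∅
  T[4,5] 'bb' = ∅
  T[0,2] 'bbb' = ∅
  T[1,3] 'bba' = ∅
  T[2,4] 'bab' = {X2,X3}  orig:{}
  T[3,5] 'abb' = ∅
  T[0,3] 'bbba' = ∅
  T[1,4] 'bbab' = {A,S}
  T[2,5] 'babb' = ∅
  T[0,4] 'bbbab' = ∅
  T[1,5] 'bbabb' = {X2,X3}  orig:{}
  T[0,5] 'bbbabb' = {A,S}

S ∈ T[0,5] ⇒ YES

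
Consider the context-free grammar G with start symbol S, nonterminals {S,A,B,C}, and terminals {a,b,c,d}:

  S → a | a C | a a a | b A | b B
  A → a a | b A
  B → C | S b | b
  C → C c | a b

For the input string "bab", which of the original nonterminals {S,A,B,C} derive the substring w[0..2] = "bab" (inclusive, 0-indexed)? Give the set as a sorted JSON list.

Convert to CNF:
  S -> T0 C | T0 X3 | T1 A | T1 B | a
  A -> T0 T0 | T1 A
  B -> C T2 | S T1 | T0 T1 | b
  C -> C T2 | T0 T1
  T0 -> a
  T1 -> b
  T2 -> c
  X3 -> T0 T0

Fill CYK table bottom-up (cells [i..j] with 0 ≤ i ≤ j ≤ 2 only):
  [0..0]={B,T1}  "b"  orig:{B}
  [1..1]={S,T0}  "a"  orig:{S}
  [2..2]={B,T1}  "b"  orig:{B}
  [0..1]=∅  "ba"
  [1..2]={B,C}  "ab"
  [0..2]={S}  "bab"

Original NTs in T[0,2] deriving "bab": ["S"]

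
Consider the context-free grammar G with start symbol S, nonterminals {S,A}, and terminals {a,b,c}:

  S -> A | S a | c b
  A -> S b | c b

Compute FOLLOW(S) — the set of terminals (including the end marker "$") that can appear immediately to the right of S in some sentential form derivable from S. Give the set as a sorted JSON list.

FIRST iteration:
pass 1:
  A via A→c b: +{c}
  S via S→A: +{c}
  FIRST[S]={c}  FIRST[A]={c}
pass 2: done
  FIRST[S]={c}  FIRST[A]={c}

FOLLOW iteration:
FOLLOW(S) := {$}
round 1:
  A→S b: FOLLOW(S) ⊇ FIRST(b) = {b}; new: +{b}
  S→A: FOLLOW(A) ⊇ FOLLOW(S) ⊇ {$,b}; new: +{$,b}
  S→S a: FOLLOW(S) ⊇ FIRST(a) = {a}; new: +{a}
  S: {$,a,b}  A: {$,b}
round 2:
  S→A: FOLLOW(A) ⊇ FOLLOW(S) ⊇ {$,a,b}; new: +{a}
  S: {$,a,b}  A: {$,a,b}
round 3: (stable)
  S: {$,a,b}  A: {$,a,b}

FOLLOW(S) = ["$", "a", "b"]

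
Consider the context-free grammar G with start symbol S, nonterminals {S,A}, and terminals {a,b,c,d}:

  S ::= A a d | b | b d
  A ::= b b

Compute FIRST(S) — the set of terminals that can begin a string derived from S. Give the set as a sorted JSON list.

FIRST iteration:
pass 1:
  A via A→b b: +{b}
  S via S→A a d: +{b}
  FIRST(S)={b}  FIRST(A)={b}
pass 2: (stable)
  FIRST(S)={b}  FIRST(A)={b}

FIRST(S) = ["b"]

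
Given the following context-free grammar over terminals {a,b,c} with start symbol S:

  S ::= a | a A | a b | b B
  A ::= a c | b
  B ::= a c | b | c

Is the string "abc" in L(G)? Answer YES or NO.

Convert to CNF:
  S -> T0 A | T0 T2 | T2 B | a
  A -> T0 T1 | b
  B -> T0 T1 | b | c
  T0 -> a
  T1 -> c
  T2 -> b

CYK fill:
  cell(0,0) a: {S,T0}  orig:{S}
  cell(1,1) b: {A,B,T2}  orig:{A,B}
  cell(2,2) c: {B,T1}  orig:{B}
  cell(0,1) ab: {S}
  cell(1,2) bc: {S}
  cell(0,2) abc: ∅

S ∉ T[0,2] ⇒ NO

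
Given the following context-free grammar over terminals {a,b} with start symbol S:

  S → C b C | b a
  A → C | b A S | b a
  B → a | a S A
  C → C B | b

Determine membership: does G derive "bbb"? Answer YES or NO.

Convert to CNF:
  S -> C X4 | T0 T1
  A -> C B | T0 T1 | T0 X2 | b
  B -> T1 X3 | a
  C -> C B | b
  T0 -> b
  T1 -> a
  X2 -> A S
  X3 -> S A
  X4 -> T0 C

Fill CYK table bottom-up:
  [0..0]={A,C,T0}  "b"  orig:{A,C}
  [1..1]={A,C,T0}  "b"  orig:{A,C}
  [2..2]={A,C,T0}  "b"  orig:{A,C}
  [0..1]={X4}  "bb"  orig:{}
  [1..2]={X4}  "bb"  orig:{}
  [0..2]={S}  "bbb"

S ∈ T[0,2] ⇒ YES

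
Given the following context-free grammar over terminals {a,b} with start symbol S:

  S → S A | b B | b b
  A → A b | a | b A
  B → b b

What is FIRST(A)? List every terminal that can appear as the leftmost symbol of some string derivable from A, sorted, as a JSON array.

FIRST sets, iterate to fixpoint:
iter 1:
  A via A→a: +{a}
  A via A→b A: +{b}
  B via B→b b: +{b}
  S via S→b B: +{b}
  FIRST[S]={b}  FIRST[A]={a,b}  FIRST[B]={b}
iter 2: — fixpoint
  FIRST[S]={b}  FIRST[A]={a,b}  FIRST[B]={b}

FIRST(A) = ["a", "b"]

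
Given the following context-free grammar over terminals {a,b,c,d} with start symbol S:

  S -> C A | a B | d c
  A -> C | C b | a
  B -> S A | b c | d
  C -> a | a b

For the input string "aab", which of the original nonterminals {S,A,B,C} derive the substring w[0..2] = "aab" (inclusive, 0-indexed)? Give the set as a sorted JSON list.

CNF form of G:
  S -> C A | T1 B | T3 T2
  A -> C T0 | T1 T0 | a
  B -> S A | T0 T2 | d
  C -> T1 T0 | a
  T0 -> b
  T1 -> a
  T2 -> c
  T3 -> d

CYK fill, restricted to cells inside w[0..2]:
  T[0,0] 'a' = {A,C,T1}  orig:{A,C}
  T[1,1] 'a' = {A,C,T1}  orig:{A,C}
  T[2,2] 'b' = {T0}  orig:{}
  T[0,1] 'aa' = {S}
  T[1,2] 'ab' = {A,C}
  T[0,2] 'aab' = {S}

Original NTs in T[0,2] deriving "aab": ["S"]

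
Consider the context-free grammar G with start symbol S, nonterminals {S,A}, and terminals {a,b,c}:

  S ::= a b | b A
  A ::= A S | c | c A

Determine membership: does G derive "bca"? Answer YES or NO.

CNF form of G:
  S -> T1 T2 | T2 A
  A -> A S | T0 A | c
  T0 -> c
  T1 -> a
  T2 -> b

CYK table (by increasing span):
  cell(0,0) b: {T2}  orig:{}
  cell(1,1) c: {A,T0}  orig:{A}
  cell(2,2) a: {T1}  orig:{}
  cell(0,1) bc: {S}
  cell(1,2) ca: ∅
  cell(0,2) bca: ∅

S ∉ T[0,2] ⇒ NO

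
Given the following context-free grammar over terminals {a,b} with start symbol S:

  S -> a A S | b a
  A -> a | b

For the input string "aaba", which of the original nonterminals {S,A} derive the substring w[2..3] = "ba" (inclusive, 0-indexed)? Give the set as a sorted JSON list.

Convert to CNF:
  S -> T0 X2 | T1 T0
  A -> a | b
  T0 -> a
  T1 -> b
  X2 -> A S

CYK fill, restricted to cells inside w[2..3]:
  [2..2]={A,T1}  "b"  orig:{A}
  [3..3]={A,T0}  "a"  orig:{A}
  [2..3]={S}  "ba"

Original NTs in T[2,3] deriving "ba": ["S"]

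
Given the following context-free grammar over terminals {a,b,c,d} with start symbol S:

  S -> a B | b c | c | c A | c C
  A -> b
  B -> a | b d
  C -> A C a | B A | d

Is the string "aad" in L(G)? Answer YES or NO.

Convert to CNF:
  S -> T0 T3 | T2 B | T3 A | T3 C | c
  A -> b
  B -> T0 T1 | a
  C -> A X4 | B A | d
  T0 -> b
  T1 -> d
  T2 -> a
  T3 -> c
  X4 -> C T2

CYK fill:
  [0..0]={B,T2}  "a"  orig:{B}
  [1..1]={B,T2}  "a"  orig:{B}
  [2..2]={C,T1}  "d"  orig:{C}
  [0..1]={S}  "aa"
  [1..2]=∅  "ad"
  [0..2]=∅  "aad"

S ∉ T[0,2] ⇒ NO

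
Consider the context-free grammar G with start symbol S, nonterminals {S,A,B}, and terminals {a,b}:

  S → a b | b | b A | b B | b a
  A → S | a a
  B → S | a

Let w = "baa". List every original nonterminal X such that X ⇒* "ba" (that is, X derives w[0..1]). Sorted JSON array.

Convert to CNF:
  S -> T0 T1 | T1 A | T1 B | T1 T0 | b
  A -> T0 T0 | T0 T1 | T1 A | T1 B | T1 T0 | b
  B -> T0 T1 | T1 A | T1 B | T1 T0 | a | b
  T0 -> a
  T1 -> b

CYK table (by increasing span), restricted to cells inside w[0..1]:
  cell(0,0) b: {A,B,S,T1}  orig:{A,B,S}
  cell(1,1) a: {B,T0}  orig:{B}
  cell(0,1) ba: {A,B,S}

Original NTs in T[0,1] deriving "ba": ["A", "B", "S"]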